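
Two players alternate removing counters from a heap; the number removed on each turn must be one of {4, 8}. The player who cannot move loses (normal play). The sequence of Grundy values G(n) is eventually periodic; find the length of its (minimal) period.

12

n :  0  1  2  3  4  5  6  7  8  9 10 11 12 13 14 15 16 17 18 19 20 21 22 23 24 25
G :  0  0  0  0  1  1  1  1  2  2  2  2  0  0  0  0  1  1  1  1  2  2  2  2  0  0
G(n+12) = G(n) holds for n = 0,…,7 (a full window of length max(S) = 8), so the sequence is purely periodic with period 12.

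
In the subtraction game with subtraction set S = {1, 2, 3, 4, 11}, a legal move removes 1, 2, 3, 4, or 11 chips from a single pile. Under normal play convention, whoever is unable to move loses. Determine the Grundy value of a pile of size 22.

2

n :  0  1  2  3  4  5  6  7  8  9 10 11 12 13 14 15 16 17 18 19 20 21 22
G :  0  1  2  3  4  0  1  2  3  4  0  1  2  3  4  0  1  2  3  4  0  1  2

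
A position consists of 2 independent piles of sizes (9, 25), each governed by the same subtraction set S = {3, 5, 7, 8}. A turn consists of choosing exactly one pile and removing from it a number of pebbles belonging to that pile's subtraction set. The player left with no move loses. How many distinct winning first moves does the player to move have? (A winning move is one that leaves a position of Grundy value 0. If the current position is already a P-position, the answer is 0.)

All piles use S = {3, 5, 7, 8}:
G(0) = 0
G(1) = mex{} = 0
G(2) = mex{} = 0
G(3) = mex{0} = 1
G(4) = mex{0} = 1
G(5) = mex{0,0} = 1
G(6) = mex{1,0} = 2
G(7) = mex{1,0,0} = 2
G(8) = mex{1,1,0,0} = 2
G(9) = mex{2,1,0,0} = 3
G(10) = mex{2,1,1,0} = 3
G(11) = mex{2,2,1,1} = 0
G(12) = mex{3,2,1,1} = 0
G(13) = mex{3,2,2,1} = 0
G(14) = mex{0,3,2,2} = 1
G(15) = mex{0,3,2,2} = 1
G(16) = mex{0,0,3,2} = 1
G(17) = mex{1,0,3,3} = 2
G(18) = mex{1,0,0,3} = 2
G(19) = mex{1,1,0,0} = 2
G(20) = mex{2,1,0,0} = 3
G(21) = mex{2,1,1,0} = 3
G(22) = mex{2,2,1,1} = 0
G(23) = mex{3,2,1,1} = 0
G(24) = mex{3,2,2,1} = 0
G(25) = mex{0,3,2,2} = 1
Pile A: G(9) = 3.
Pile B: G(25) = 1.
Combined Grundy value = 3 ⊕ 1 = 2.
A winning move leaves total XOR = 0, i.e. changes one component's Grundy value g to g ⊕ X where X is the current total.
Pile A: need g' = 3⊕2 = 1. Options: 9−3→G=2, 9−5→G=1, 9−7→G=0, 9−8→G=0. Hits: 1.
Pile B: need g' = 1⊕2 = 3. Options: 25−3→G=0, 25−5→G=3, 25−7→G=2, 25−8→G=2. Hits: 1.

2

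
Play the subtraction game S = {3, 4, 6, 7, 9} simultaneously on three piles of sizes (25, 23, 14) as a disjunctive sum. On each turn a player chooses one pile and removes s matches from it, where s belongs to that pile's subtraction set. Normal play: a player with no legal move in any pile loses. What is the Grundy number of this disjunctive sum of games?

All piles use S = {3, 4, 6, 7, 9}:
G(0) = 0
G(1) = mex{} = 0
G(2) = mex{} = 0
G(3) = mex{0} = 1
G(4) = mex{0,0} = 1
G(5) = mex{0,0} = 1
G(6) = mex{1,0,0} = 2
G(7) = mex{1,1,0,0} = 2
G(8) = mex{1,1,0,0} = 2
G(9) = mex{2,1,1,0,0} = 3
G(10) = mex{2,2,1,1,0} = 3
G(11) = mex{2,2,1,1,0} = 3
G(12) = mex{3,2,2,1,1} = 0
G(13) = mex{3,3,2,2,1} = 0
G(14) = mex{3,3,2,2,1} = 0
G(15) = mex{0,3,3,2,2} = 1
G(16) = mex{0,0,3,3,2} = 1
G(17) = mex{0,0,3,3,2} = 1
G(18) = mex{1,0,0,3,3} = 2
G(19) = mex{1,1,0,0,3} = 2
G(20) = mex{1,1,0,0,3} = 2
G(21) = mex{2,1,1,0,0} = 3
G(22) = mex{2,2,1,1,0} = 3
G(23) = mex{2,2,1,1,0} = 3
G(24) = mex{3,2,2,1,1} = 0
G(25) = mex{3,3,2,2,1} = 0
Pile A: G(25) = 0.
Pile B: G(23) = 3.
Pile C: G(14) = 0.
Combined Grundy value = 0 ⊕ 3 ⊕ 0 = 3.

3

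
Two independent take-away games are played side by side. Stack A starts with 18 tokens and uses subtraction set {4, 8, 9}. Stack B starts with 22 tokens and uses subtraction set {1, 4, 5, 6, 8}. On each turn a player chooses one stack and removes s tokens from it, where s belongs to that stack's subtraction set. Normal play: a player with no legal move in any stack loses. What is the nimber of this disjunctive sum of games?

3

Stack A, S = {4, 8, 9}:
n :  0  1  2  3  4  5  6  7  8  9 10 11 12 13 14 15 16 17 18
G :  0  0  0  0  1  1  1  1  2  2  2  2  3  0  0  0  0  1  1
G_A(18) = 1.
Stack B, S = {1, 4, 5, 6, 8}:
G(0) = 0
G(1) = mex{0} = 1
G(2) = mex{1} = 0
G(3) = mex{0} = 1
G(4) = mex{1,0} = 2
G(5) = mex{2,1,0} = 3
G(6) = mex{3,0,1,0} = 2
G(7) = mex{2,1,0,1} = 3
G(8) = mex{3,2,1,0,0} = 4
G(9) = mex{4,3,2,1,1} = 0
G(10) = mex{0,2,3,2,0} = 1
G(11) = mex{1,3,2,3,1} = 0
G(12) = mex{0,4,3,2,2} = 1
G(13) = mex{1,0,4,3,3} = 2
G(14) = mex{2,1,0,4,2} = 3
G(15) = mex{3,0,1,0,3} = 2
G(16) = mex{2,1,0,1,4} = 3
G(17) = mex{3,2,1,0,0} = 4
G(18) = mex{4,3,2,1,1} = 0
G(19) = mex{0,2,3,2,0} = 1
G(20) = mex{1,3,2,3,1} = 0
G(21) = mex{0,4,3,2,2} = 1
G(22) = mex{1,0,4,3,3} = 2
G_B(22) = 2.
Combined Grundy value = 1 ⊕ 2 = 3.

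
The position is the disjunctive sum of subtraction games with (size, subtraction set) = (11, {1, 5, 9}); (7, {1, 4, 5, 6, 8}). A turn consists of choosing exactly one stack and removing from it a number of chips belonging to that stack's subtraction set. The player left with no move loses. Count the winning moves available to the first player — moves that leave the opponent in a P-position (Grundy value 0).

Stack A, S = {1, 5, 9}:
n :  0  1  2  3  4  5  6  7  8  9 10 11
G :  0  1  0  1  0  1  0  1  0  1  0  1
G_A(11) = 1.
Stack B, S = {1, 4, 5, 6, 8}:
n : 0 1 2 3 4 5 6 7
G : 0 1 0 1 2 3 2 3
G_B(7) = 3.
Combined Grundy value = 1 ⊕ 3 = 2.
A winning move leaves total XOR = 0, i.e. changes one component's Grundy value g to g ⊕ X where X is the current total.
Stack A: need g' = 1⊕2 = 3. Options: 11−1→G=0, 11−5→G=0, 11−9→G=0. Hits: 0.
Stack B: need g' = 3⊕2 = 1. Options: 7−1→G=2, 7−4→G=1, 7−5→G=0, 7−6→G=1. Hits: 2.

2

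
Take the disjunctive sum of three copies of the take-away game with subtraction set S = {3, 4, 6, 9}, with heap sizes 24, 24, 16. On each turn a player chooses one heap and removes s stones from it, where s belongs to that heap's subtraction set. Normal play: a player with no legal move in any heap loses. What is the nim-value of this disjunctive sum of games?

1

All heaps use S = {3, 4, 6, 9}:
G(0) = 0
G(1) = mex{} = 0
G(2) = mex{} = 0
G(3) = mex{0} = 1
G(4) = mex{0,0} = 1
G(5) = mex{0,0} = 1
G(6) = mex{1,0,0} = 2
G(7) = mex{1,1,0} = 2
G(8) = mex{1,1,0} = 2
G(9) = mex{2,1,1,0} = 3
G(10) = mex{2,2,1,0} = 3
G(11) = mex{2,2,1,0} = 3
G(12) = mex{3,2,2,1} = 0
G(13) = mex{3,3,2,1} = 0
G(14) = mex{3,3,2,1} = 0
G(15) = mex{0,3,3,2} = 1
G(16) = mex{0,0,3,2} = 1
G(17) = mex{0,0,3,2} = 1
G(18) = mex{1,0,0,3} = 2
G(19) = mex{1,1,0,3} = 2
G(20) = mex{1,1,0,3} = 2
G(21) = mex{2,1,1,0} = 3
G(22) = mex{2,2,1,0} = 3
G(23) = mex{2,2,1,0} = 3
G(24) = mex{3,2,2,1} = 0
Heap A: G(24) = 0.
Heap B: G(24) = 0.
Heap C: G(16) = 1.
Combined Grundy value = 0 ⊕ 0 ⊕ 1 = 1.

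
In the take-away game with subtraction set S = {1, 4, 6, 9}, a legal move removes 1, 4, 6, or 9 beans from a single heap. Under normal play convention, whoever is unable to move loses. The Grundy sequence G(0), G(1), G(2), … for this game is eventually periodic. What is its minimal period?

5

G(0) = 0
G(1) = mex{0} = 1
G(2) = mex{1} = 0
G(3) = mex{0} = 1
G(4) = mex{1,0} = 2
G(5) = mex{2,1} = 0
G(6) = mex{0,0,0} = 1
G(7) = mex{1,1,1} = 0
G(8) = mex{0,2,0} = 1
G(9) = mex{1,0,1,0} = 2
G(10) = mex{2,1,2,1} = 0
G(11) = mex{0,0,0,0} = 1
G(12) = mex{1,1,1,1} = 0
G(13) = mex{0,2,0,2} = 1
G(14) = mex{1,0,1,0} = 2
G(15) = mex{2,1,2,1} = 0
G(n+5) = G(n) holds for n = 0,…,8 (a full window of length max(S) = 9), so the sequence is purely periodic with period 5.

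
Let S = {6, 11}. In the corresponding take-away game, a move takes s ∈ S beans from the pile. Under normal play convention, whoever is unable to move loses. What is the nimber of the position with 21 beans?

0

n :  0  1  2  3  4  5  6  7  8  9 10 11 12 13 14 15 16 17 18 19 20 21
G :  0  0  0  0  0  0  1  1  1  1  1  1  2  2  2  2  2  0  0  0  0  0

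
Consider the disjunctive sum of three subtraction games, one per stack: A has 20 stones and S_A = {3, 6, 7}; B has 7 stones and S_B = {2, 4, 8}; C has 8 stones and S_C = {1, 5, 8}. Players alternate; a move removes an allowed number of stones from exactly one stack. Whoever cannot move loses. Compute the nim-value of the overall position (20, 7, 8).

2

Stack A, S = {3, 6, 7}:
G(0) = 0
G(1) = mex{} = 0
G(2) = mex{} = 0
G(3) = mex{0} = 1
G(4) = mex{0} = 1
G(5) = mex{0} = 1
G(6) = mex{1,0} = 2
G(7) = mex{1,0,0} = 2
G(8) = mex{1,0,0} = 2
G(9) = mex{2,1,0} = 3
G(10) = mex{2,1,1} = 0
G(11) = mex{2,1,1} = 0
G(12) = mex{3,2,1} = 0
G(13) = mex{0,2,2} = 1
G(14) = mex{0,2,2} = 1
G(15) = mex{0,3,2} = 1
G(16) = mex{1,0,3} = 2
G(17) = mex{1,0,0} = 2
G(18) = mex{1,0,0} = 2
G(19) = mex{2,1,0} = 3
G(20) = mex{2,1,1} = 0
G_A(20) = 0.
Stack B, S = {2, 4, 8}:
n : 0 1 2 3 4 5 6 7
G : 0 0 1 1 2 2 0 0
G_B(7) = 0.
Stack C, S = {1, 5, 8}:
G(0) = 0
G(1) = mex{0} = 1
G(2) = mex{1} = 0
G(3) = mex{0} = 1
G(4) = mex{1} = 0
G(5) = mex{0,0} = 1
G(6) = mex{1,1} = 0
G(7) = mex{0,0} = 1
G(8) = mex{1,1,0} = 2
G_C(8) = 2.
Combined Grundy value = 0 ⊕ 0 ⊕ 2 = 2.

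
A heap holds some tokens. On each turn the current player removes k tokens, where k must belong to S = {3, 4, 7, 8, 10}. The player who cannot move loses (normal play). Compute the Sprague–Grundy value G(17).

1

n :  0  1  2  3  4  5  6  7  8  9 10 11 12 13 14 15 16 17
G :  0  0  0  1  1  1  2  2  2  3  3  3  4  0  0  0  1  1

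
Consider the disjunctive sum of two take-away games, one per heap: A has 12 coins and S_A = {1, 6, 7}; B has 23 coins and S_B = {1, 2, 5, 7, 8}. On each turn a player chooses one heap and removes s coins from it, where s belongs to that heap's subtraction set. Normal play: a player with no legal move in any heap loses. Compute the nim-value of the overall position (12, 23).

Heap A, S = {1, 6, 7}:
G(0) = 0
G(1) = mex{0} = 1
G(2) = mex{1} = 0
G(3) = mex{0} = 1
G(4) = mex{1} = 0
G(5) = mex{0} = 1
G(6) = mex{1,0} = 2
G(7) = mex{2,1,0} = 3
G(8) = mex{3,0,1} = 2
G(9) = mex{2,1,0} = 3
G(10) = mex{3,0,1} = 2
G(11) = mex{2,1,0} = 3
G(12) = mex{3,2,1} = 0
G_A(12) = 0.
Heap B, S = {1, 2, 5, 7, 8}:
n :  0  1  2  3  4  5  6  7  8  9 10 11 12 13 14 15 16 17 18 19 20 21 22 23
G :  0  1  2  0  1  2  0  1  2  0  1  2  0  1  2  0  1  2  0  1  2  0  1  2
G_B(23) = 2.
Combined Grundy value = 0 ⊕ 2 = 2.

2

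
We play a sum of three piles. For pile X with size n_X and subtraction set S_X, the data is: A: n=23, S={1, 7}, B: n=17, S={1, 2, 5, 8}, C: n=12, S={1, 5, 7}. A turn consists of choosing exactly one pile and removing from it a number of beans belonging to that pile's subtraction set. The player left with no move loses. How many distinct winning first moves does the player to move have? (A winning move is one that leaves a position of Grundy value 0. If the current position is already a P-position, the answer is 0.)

1

Pile A, S = {1, 7}:
G(0) = 0
G(1) = mex{0} = 1
G(2) = mex{1} = 0
G(3) = mex{0} = 1
G(4) = mex{1} = 0
G(5) = mex{0} = 1
G(6) = mex{1} = 0
G(7) = mex{0,0} = 1
G(8) = mex{1,1} = 0
G(9) = mex{0,0} = 1
G(10) = mex{1,1} = 0
G(11) = mex{0,0} = 1
G(12) = mex{1,1} = 0
G(13) = mex{0,0} = 1
G(14) = mex{1,1} = 0
G(15) = mex{0,0} = 1
G(16) = mex{1,1} = 0
G(17) = mex{0,0} = 1
G(18) = mex{1,1} = 0
G(19) = mex{0,0} = 1
G(20) = mex{1,1} = 0
G(21) = mex{0,0} = 1
G(22) = mex{1,1} = 0
G(23) = mex{0,0} = 1
G_A(23) = 1.
Pile B, S = {1, 2, 5, 8}:
n :  0  1  2  3  4  5  6  7  8  9 10 11 12 13 14 15 16 17
G :  0  1  2  0  1  2  0  1  2  0  1  2  0  1  2  0  1  2
G_B(17) = 2.
Pile C, S = {1, 5, 7}:
n :  0  1  2  3  4  5  6  7  8  9 10 11 12
G :  0  1  0  1  0  1  0  1  0  1  0  1  0
G_C(12) = 0.
Combined Grundy value = 1 ⊕ 2 ⊕ 0 = 3.
A winning move leaves total XOR = 0, i.e. changes one component's Grundy value g to g ⊕ X where X is the current total.
Pile A: need g' = 1⊕3 = 2. Options: 23−1→G=0, 23−7→G=0. Hits: 0.
Pile B: need g' = 2⊕3 = 1. Options: 17−1→G=1, 17−2→G=0, 17−5→G=0, 17−8→G=0. Hits: 1.
Pile C: need g' = 0⊕3 = 3. Options: 12−1→G=1, 12−5→G=1, 12−7→G=1. Hits: 0.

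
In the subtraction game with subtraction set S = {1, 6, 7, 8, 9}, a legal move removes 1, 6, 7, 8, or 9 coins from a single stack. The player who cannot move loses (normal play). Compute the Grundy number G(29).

G(0) = 0
G(1) = mex{0} = 1
G(2) = mex{1} = 0
G(3) = mex{0} = 1
G(4) = mex{1} = 0
G(5) = mex{0} = 1
G(6) = mex{1,0} = 2
G(7) = mex{2,1,0} = 3
G(8) = mex{3,0,1,0} = 2
G(9) = mex{2,1,0,1,0} = 3
G(10) = mex{3,0,1,0,1} = 2
G(11) = mex{2,1,0,1,0} = 3
G(12) = mex{3,2,1,0,1} = 4
G(13) = mex{4,3,2,1,0} = 5
G(14) = mex{5,2,3,2,1} = 0
G(15) = mex{0,3,2,3,2} = 1
G(16) = mex{1,2,3,2,3} = 0
G(17) = mex{0,3,2,3,2} = 1
G(18) = mex{1,4,3,2,3} = 0
G(19) = mex{0,5,4,3,2} = 1
G(20) = mex{1,0,5,4,3} = 2
G(21) = mex{2,1,0,5,4} = 3
G(22) = mex{3,0,1,0,5} = 2
G(23) = mex{2,1,0,1,0} = 3
G(24) = mex{3,0,1,0,1} = 2
G(25) = mex{2,1,0,1,0} = 3
G(26) = mex{3,2,1,0,1} = 4
G(27) = mex{4,3,2,1,0} = 5
G(28) = mex{5,2,3,2,1} = 0
G(29) = mex{0,3,2,3,2} = 1

1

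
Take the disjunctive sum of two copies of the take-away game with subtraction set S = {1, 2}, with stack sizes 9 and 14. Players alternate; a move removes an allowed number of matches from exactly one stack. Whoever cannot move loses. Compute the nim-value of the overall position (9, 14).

2

All stacks use S = {1, 2}:
G(0) = 0
G(1) = mex{0} = 1
G(2) = mex{1,0} = 2
G(3) = mex{2,1} = 0
G(4) = mex{0,2} = 1
G(5) = mex{1,0} = 2
G(6) = mex{2,1} = 0
G(7) = mex{0,2} = 1
G(8) = mex{1,0} = 2
G(9) = mex{2,1} = 0
G(10) = mex{0,2} = 1
G(11) = mex{1,0} = 2
G(12) = mex{2,1} = 0
G(13) = mex{0,2} = 1
G(14) = mex{1,0} = 2
Stack A: G(9) = 0.
Stack B: G(14) = 2.
Combined Grundy value = 0 ⊕ 2 = 2.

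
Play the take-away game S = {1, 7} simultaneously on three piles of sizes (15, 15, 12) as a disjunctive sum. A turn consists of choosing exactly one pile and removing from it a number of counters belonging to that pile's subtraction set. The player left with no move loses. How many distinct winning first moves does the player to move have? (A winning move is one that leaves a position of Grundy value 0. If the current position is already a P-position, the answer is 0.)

All piles use S = {1, 7}:
n :  0  1  2  3  4  5  6  7  8  9 10 11 12 13 14 15
G :  0  1  0  1  0  1  0  1  0  1  0  1  0  1  0  1
Pile A: G(15) = 1.
Pile B: G(15) = 1.
Pile C: G(12) = 0.
Combined Grundy value = 1 ⊕ 1 ⊕ 0 = 0.
A winning move leaves total XOR = 0, i.e. changes one component's Grundy value g to g ⊕ X where X is the current total.
Pile A: target g' = 1⊕0 = 1, but every legal move changes the Grundy value (mex property), so 0 moves.
Pile B: target g' = 1⊕0 = 1, but every legal move changes the Grundy value (mex property), so 0 moves.
Pile C: target g' = 0⊕0 = 0, but every legal move changes the Grundy value (mex property), so 0 moves.

0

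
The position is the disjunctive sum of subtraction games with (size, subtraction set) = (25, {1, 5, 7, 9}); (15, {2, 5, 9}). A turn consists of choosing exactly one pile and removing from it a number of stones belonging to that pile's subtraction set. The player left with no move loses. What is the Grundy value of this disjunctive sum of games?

1

Pile A, S = {1, 5, 7, 9}:
G(0) = 0
G(1) = mex{0} = 1
G(2) = mex{1} = 0
G(3) = mex{0} = 1
G(4) = mex{1} = 0
G(5) = mex{0,0} = 1
G(6) = mex{1,1} = 0
G(7) = mex{0,0,0} = 1
G(8) = mex{1,1,1} = 0
G(9) = mex{0,0,0,0} = 1
G(10) = mex{1,1,1,1} = 0
G(11) = mex{0,0,0,0} = 1
G(12) = mex{1,1,1,1} = 0
G(13) = mex{0,0,0,0} = 1
G(14) = mex{1,1,1,1} = 0
G(15) = mex{0,0,0,0} = 1
G(16) = mex{1,1,1,1} = 0
G(17) = mex{0,0,0,0} = 1
G(18) = mex{1,1,1,1} = 0
G(19) = mex{0,0,0,0} = 1
G(20) = mex{1,1,1,1} = 0
G(21) = mex{0,0,0,0} = 1
G(22) = mex{1,1,1,1} = 0
G(23) = mex{0,0,0,0} = 1
G(24) = mex{1,1,1,1} = 0
G(25) = mex{0,0,0,0} = 1
G_A(25) = 1.
Pile B, S = {2, 5, 9}:
n :  0  1  2  3  4  5  6  7  8  9 10 11 12 13 14 15
G :  0  0  1  1  0  2  1  0  0  1  1  0  2  1  0  0
G_B(15) = 0.
Combined Grundy value = 1 ⊕ 0 = 1.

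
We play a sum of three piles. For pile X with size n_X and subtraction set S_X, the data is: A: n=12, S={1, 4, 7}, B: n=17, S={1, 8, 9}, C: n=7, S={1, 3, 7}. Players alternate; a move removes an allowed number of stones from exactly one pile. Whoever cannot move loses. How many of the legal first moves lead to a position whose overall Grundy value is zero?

3

Pile A, S = {1, 4, 7}:
G(0) = 0
G(1) = mex{0} = 1
G(2) = mex{1} = 0
G(3) = mex{0} = 1
G(4) = mex{1,0} = 2
G(5) = mex{2,1} = 0
G(6) = mex{0,0} = 1
G(7) = mex{1,1,0} = 2
G(8) = mex{2,2,1} = 0
G(9) = mex{0,0,0} = 1
G(10) = mex{1,1,1} = 0
G(11) = mex{0,2,2} = 1
G(12) = mex{1,0,0} = 2
G_A(12) = 2.
Pile B, S = {1, 8, 9}:
G(0) = 0
G(1) = mex{0} = 1
G(2) = mex{1} = 0
G(3) = mex{0} = 1
G(4) = mex{1} = 0
G(5) = mex{0} = 1
G(6) = mex{1} = 0
G(7) = mex{0} = 1
G(8) = mex{1,0} = 2
G(9) = mex{2,1,0} = 3
G(10) = mex{3,0,1} = 2
G(11) = mex{2,1,0} = 3
G(12) = mex{3,0,1} = 2
G(13) = mex{2,1,0} = 3
G(14) = mex{3,0,1} = 2
G(15) = mex{2,1,0} = 3
G(16) = mex{3,2,1} = 0
G(17) = mex{0,3,2} = 1
G_B(17) = 1.
Pile C, S = {1, 3, 7}:
G(0) = 0
G(1) = mex{0} = 1
G(2) = mex{1} = 0
G(3) = mex{0,0} = 1
G(4) = mex{1,1} = 0
G(5) = mex{0,0} = 1
G(6) = mex{1,1} = 0
G(7) = mex{0,0,0} = 1
G_C(7) = 1.
Combined Grundy value = 2 ⊕ 1 ⊕ 1 = 2.
A winning move leaves total XOR = 0, i.e. changes one component's Grundy value g to g ⊕ X where X is the current total.
Pile A: need g' = 2⊕2 = 0. Options: 12−1→G=1, 12−4→G=0, 12−7→G=0. Hits: 2.
Pile B: need g' = 1⊕2 = 3. Options: 17−1→G=0, 17−8→G=3, 17−9→G=2. Hits: 1.
Pile C: need g' = 1⊕2 = 3. Options: 7−1→G=0, 7−3→G=0, 7−7→G=0. Hits: 0.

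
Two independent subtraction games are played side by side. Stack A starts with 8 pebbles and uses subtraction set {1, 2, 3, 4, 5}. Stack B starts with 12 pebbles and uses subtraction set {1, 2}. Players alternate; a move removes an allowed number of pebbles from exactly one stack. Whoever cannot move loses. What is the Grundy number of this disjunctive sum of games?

2

Stack A, S = {1, 2, 3, 4, 5}:
G(0) = 0
G(1) = mex{0} = 1
G(2) = mex{1,0} = 2
G(3) = mex{2,1,0} = 3
G(4) = mex{3,2,1,0} = 4
G(5) = mex{4,3,2,1,0} = 5
G(6) = mex{5,4,3,2,1} = 0
G(7) = mex{0,5,4,3,2} = 1
G(8) = mex{1,0,5,4,3} = 2
G_A(8) = 2.
Stack B, S = {1, 2}:
n :  0  1  2  3  4  5  6  7  8  9 10 11 12
G :  0  1  2  0  1  2  0  1  2  0  1  2  0
G_B(12) = 0.
Combined Grundy value = 2 ⊕ 0 = 2.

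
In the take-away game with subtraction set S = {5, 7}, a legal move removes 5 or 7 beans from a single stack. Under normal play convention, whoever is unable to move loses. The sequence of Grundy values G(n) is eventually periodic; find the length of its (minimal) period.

G(0) = 0
G(1) = mex{} = 0
G(2) = mex{} = 0
G(3) = mex{} = 0
G(4) = mex{} = 0
G(5) = mex{0} = 1
G(6) = mex{0} = 1
G(7) = mex{0,0} = 1
G(8) = mex{0,0} = 1
G(9) = mex{0,0} = 1
G(10) = mex{1,0} = 2
G(11) = mex{1,0} = 2
G(12) = mex{1,1} = 0
G(13) = mex{1,1} = 0
G(14) = mex{1,1} = 0
G(15) = mex{2,1} = 0
G(16) = mex{2,1} = 0
G(17) = mex{0,2} = 1
G(18) = mex{0,2} = 1
G(19) = mex{0,0} = 1
G(20) = mex{0,0} = 1
G(21) = mex{0,0} = 1
G(22) = mex{1,0} = 2
G(23) = mex{1,0} = 2
G(24) = mex{1,1} = 0
G(25) = mex{1,1} = 0
G(n+12) = G(n) holds for n = 0,…,6 (a full window of length max(S) = 7), so the sequence is purely periodic with period 12.

12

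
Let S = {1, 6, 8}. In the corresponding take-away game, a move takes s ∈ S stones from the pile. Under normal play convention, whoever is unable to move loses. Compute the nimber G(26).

n :  0  1  2  3  4  5  6  7  8  9 10 11 12 13 14 15 16 17 18 19 20 21 22 23 24 25 26
G :  0  1  0  1  0  1  2  0  1  0  1  0  1  2  0  1  0  1  0  1  2  0  1  0  1  0  1

1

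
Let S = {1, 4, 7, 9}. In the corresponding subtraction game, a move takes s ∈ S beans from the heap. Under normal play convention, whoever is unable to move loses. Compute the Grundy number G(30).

1

n :  0  1  2  3  4  5  6  7  8  9 10 11 12 13 14 15 16 17 18 19 20 21 22 23 24 25 26 27 28 29 30
G :  0  1  0  1  2  0  1  2  0  1  0  1  2  0  1  2  0  1  0  1  2  0  1  2  0  1  0  1  2  0  1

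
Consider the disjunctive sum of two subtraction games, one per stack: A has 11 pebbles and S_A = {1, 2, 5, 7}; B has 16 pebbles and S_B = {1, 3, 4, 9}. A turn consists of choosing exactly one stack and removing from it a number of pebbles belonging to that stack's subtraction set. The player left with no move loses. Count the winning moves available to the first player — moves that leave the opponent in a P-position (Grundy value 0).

Stack A, S = {1, 2, 5, 7}:
G(0) = 0
G(1) = mex{0} = 1
G(2) = mex{1,0} = 2
G(3) = mex{2,1} = 0
G(4) = mex{0,2} = 1
G(5) = mex{1,0,0} = 2
G(6) = mex{2,1,1} = 0
G(7) = mex{0,2,2,0} = 1
G(8) = mex{1,0,0,1} = 2
G(9) = mex{2,1,1,2} = 0
G(10) = mex{0,2,2,0} = 1
G(11) = mex{1,0,0,1} = 2
G_A(11) = 2.
Stack B, S = {1, 3, 4, 9}:
G(0) = 0
G(1) = mex{0} = 1
G(2) = mex{1} = 0
G(3) = mex{0,0} = 1
G(4) = mex{1,1,0} = 2
G(5) = mex{2,0,1} = 3
G(6) = mex{3,1,0} = 2
G(7) = mex{2,2,1} = 0
G(8) = mex{0,3,2} = 1
G(9) = mex{1,2,3,0} = 4
G(10) = mex{4,0,2,1} = 3
G(11) = mex{3,1,0,0} = 2
G(12) = mex{2,4,1,1} = 0
G(13) = mex{0,3,4,2} = 1
G(14) = mex{1,2,3,3} = 0
G(15) = mex{0,0,2,2} = 1
G(16) = mex{1,1,0,0} = 2
G_B(16) = 2.
Combined Grundy value = 2 ⊕ 2 = 0.
A winning move leaves total XOR = 0, i.e. changes one component's Grundy value g to g ⊕ X where X is the current total.
Stack A: target g' = 2⊕0 = 2, but every legal move changes the Grundy value (mex property), so 0 moves.
Stack B: target g' = 2⊕0 = 2, but every legal move changes the Grundy value (mex property), so 0 moves.

0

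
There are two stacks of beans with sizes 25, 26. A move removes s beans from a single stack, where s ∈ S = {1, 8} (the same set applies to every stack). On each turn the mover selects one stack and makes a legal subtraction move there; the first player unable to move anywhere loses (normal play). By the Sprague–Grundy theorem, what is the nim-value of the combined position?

All stacks use S = {1, 8}:
n :  0  1  2  3  4  5  6  7  8  9 10 11 12 13 14 15 16 17 18 19 20 21 22 23 24 25 26
G :  0  1  0  1  0  1  0  1  2  0  1  0  1  0  1  0  1  2  0  1  0  1  0  1  0  1  2
Stack A: G(25) = 1.
Stack B: G(26) = 2.
Combined Grundy value = 1 ⊕ 2 = 3.

3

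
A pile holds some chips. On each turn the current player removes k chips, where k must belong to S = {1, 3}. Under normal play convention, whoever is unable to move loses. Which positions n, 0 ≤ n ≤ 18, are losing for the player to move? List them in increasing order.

0, 2, 4, 6, 8, 10, 12, 14, 16, 18

G(0) = 0
G(1) = mex{0} = 1
G(2) = mex{1} = 0
G(3) = mex{0,0} = 1
G(4) = mex{1,1} = 0
G(5) = mex{0,0} = 1
G(6) = mex{1,1} = 0
G(7) = mex{0,0} = 1
G(8) = mex{1,1} = 0
G(9) = mex{0,0} = 1
G(10) = mex{1,1} = 0
G(11) = mex{0,0} = 1
G(12) = mex{1,1} = 0
G(13) = mex{0,0} = 1
G(14) = mex{1,1} = 0
G(15) = mex{0,0} = 1
G(16) = mex{1,1} = 0
G(17) = mex{0,0} = 1
G(18) = mex{1,1} = 0
P-positions are exactly the n with G(n) = 0.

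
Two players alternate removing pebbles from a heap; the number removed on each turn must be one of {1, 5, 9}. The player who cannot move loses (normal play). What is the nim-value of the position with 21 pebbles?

n :  0  1  2  3  4  5  6  7  8  9 10 11 12 13 14 15 16 17 18 19 20 21
G :  0  1  0  1  0  1  0  1  0  1  0  1  0  1  0  1  0  1  0  1  0  1

1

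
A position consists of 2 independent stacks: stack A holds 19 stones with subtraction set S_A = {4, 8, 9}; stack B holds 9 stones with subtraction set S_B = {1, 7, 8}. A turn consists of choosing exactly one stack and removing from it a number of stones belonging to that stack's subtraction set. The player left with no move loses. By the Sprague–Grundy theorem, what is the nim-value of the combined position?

Stack A, S = {4, 8, 9}:
n :  0  1  2  3  4  5  6  7  8  9 10 11 12 13 14 15 16 17 18 19
G :  0  0  0  0  1  1  1  1  2  2  2  2  3  0  0  0  0  1  1  1
G_A(19) = 1.
Stack B, S = {1, 7, 8}:
n : 0 1 2 3 4 5 6 7 8 9
G : 0 1 0 1 0 1 0 1 2 3
G_B(9) = 3.
Combined Grundy value = 1 ⊕ 3 = 2.

2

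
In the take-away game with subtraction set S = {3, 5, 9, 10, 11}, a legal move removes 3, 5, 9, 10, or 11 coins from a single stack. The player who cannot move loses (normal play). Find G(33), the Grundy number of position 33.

1

n :  0  1  2  3  4  5  6  7  8  9 10 11 12 13 14 15 16 17 18 19 20 21 22 23 24 25 26 27 28 29 30 31 32 33
G :  0  0  0  1  1  1  2  2  0  3  3  1  4  2  0  0  0  1  1  1  2  2  0  3  3  1  4  2  0  0  0  1  1  1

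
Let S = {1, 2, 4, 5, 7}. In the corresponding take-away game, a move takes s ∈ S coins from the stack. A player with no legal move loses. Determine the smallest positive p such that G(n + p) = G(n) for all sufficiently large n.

G(0) = 0
G(1) = mex{0} = 1
G(2) = mex{1,0} = 2
G(3) = mex{2,1} = 0
G(4) = mex{0,2,0} = 1
G(5) = mex{1,0,1,0} = 2
G(6) = mex{2,1,2,1} = 0
G(7) = mex{0,2,0,2,0} = 1
G(8) = mex{1,0,1,0,1} = 2
G(9) = mex{2,1,2,1,2} = 0
G(10) = mex{0,2,0,2,0} = 1
G(11) = mex{1,0,1,0,1} = 2
G(12) = mex{2,1,2,1,2} = 0
G(13) = mex{0,2,0,2,0} = 1
G(14) = mex{1,0,1,0,1} = 2
G(n+3) = G(n) holds for n = 0,…,6 (a full window of length max(S) = 7), so the sequence is purely periodic with period 3.

3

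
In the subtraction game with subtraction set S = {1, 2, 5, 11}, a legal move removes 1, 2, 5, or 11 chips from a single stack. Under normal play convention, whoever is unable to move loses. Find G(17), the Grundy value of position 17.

2

G(0) = 0
G(1) = mex{0} = 1
G(2) = mex{1,0} = 2
G(3) = mex{2,1} = 0
G(4) = mex{0,2} = 1
G(5) = mex{1,0,0} = 2
G(6) = mex{2,1,1} = 0
G(7) = mex{0,2,2} = 1
G(8) = mex{1,0,0} = 2
G(9) = mex{2,1,1} = 0
G(10) = mex{0,2,2} = 1
G(11) = mex{1,0,0,0} = 2
G(12) = mex{2,1,1,1} = 0
G(13) = mex{0,2,2,2} = 1
G(14) = mex{1,0,0,0} = 2
G(15) = mex{2,1,1,1} = 0
G(16) = mex{0,2,2,2} = 1
G(17) = mex{1,0,0,0} = 2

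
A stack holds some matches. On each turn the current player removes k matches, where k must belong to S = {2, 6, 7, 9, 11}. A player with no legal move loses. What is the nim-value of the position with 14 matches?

n :  0  1  2  3  4  5  6  7  8  9 10 11 12 13 14
G :  0  0  1  1  0  0  1  1  2  2  3  3  2  2  3

3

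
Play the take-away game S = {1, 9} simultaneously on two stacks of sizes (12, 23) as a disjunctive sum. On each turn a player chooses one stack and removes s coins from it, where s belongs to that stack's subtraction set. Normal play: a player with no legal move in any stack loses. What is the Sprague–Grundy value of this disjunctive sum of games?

1

All stacks use S = {1, 9}:
G(0) = 0
G(1) = mex{0} = 1
G(2) = mex{1} = 0
G(3) = mex{0} = 1
G(4) = mex{1} = 0
G(5) = mex{0} = 1
G(6) = mex{1} = 0
G(7) = mex{0} = 1
G(8) = mex{1} = 0
G(9) = mex{0,0} = 1
G(10) = mex{1,1} = 0
G(11) = mex{0,0} = 1
G(12) = mex{1,1} = 0
G(13) = mex{0,0} = 1
G(14) = mex{1,1} = 0
G(15) = mex{0,0} = 1
G(16) = mex{1,1} = 0
G(17) = mex{0,0} = 1
G(18) = mex{1,1} = 0
G(19) = mex{0,0} = 1
G(20) = mex{1,1} = 0
G(21) = mex{0,0} = 1
G(22) = mex{1,1} = 0
G(23) = mex{0,0} = 1
Stack A: G(12) = 0.
Stack B: G(23) = 1.
Combined Grundy value = 0 ⊕ 1 = 1.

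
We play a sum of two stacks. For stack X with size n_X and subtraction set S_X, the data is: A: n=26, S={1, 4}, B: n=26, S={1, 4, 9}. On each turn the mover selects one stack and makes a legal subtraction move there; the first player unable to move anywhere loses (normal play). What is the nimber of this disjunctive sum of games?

0

Stack A, S = {1, 4}:
G(0) = 0
G(1) = mex{0} = 1
G(2) = mex{1} = 0
G(3) = mex{0} = 1
G(4) = mex{1,0} = 2
G(5) = mex{2,1} = 0
G(6) = mex{0,0} = 1
G(7) = mex{1,1} = 0
G(8) = mex{0,2} = 1
G(9) = mex{1,0} = 2
G(10) = mex{2,1} = 0
G(11) = mex{0,0} = 1
G(12) = mex{1,1} = 0
G(13) = mex{0,2} = 1
G(14) = mex{1,0} = 2
G(15) = mex{2,1} = 0
G(16) = mex{0,0} = 1
G(17) = mex{1,1} = 0
G(18) = mex{0,2} = 1
G(19) = mex{1,0} = 2
G(20) = mex{2,1} = 0
G(21) = mex{0,0} = 1
G(22) = mex{1,1} = 0
G(23) = mex{0,2} = 1
G(24) = mex{1,0} = 2
G(25) = mex{2,1} = 0
G(26) = mex{0,0} = 1
G_A(26) = 1.
Stack B, S = {1, 4, 9}:
n :  0  1  2  3  4  5  6  7  8  9 10 11 12 13 14 15 16 17 18 19 20 21 22 23 24 25 26
G :  0  1  0  1  2  0  1  0  1  2  0  1  0  1  2  0  1  0  1  2  0  1  0  1  2  0  1
G_B(26) = 1.
Combined Grundy value = 1 ⊕ 1 = 0.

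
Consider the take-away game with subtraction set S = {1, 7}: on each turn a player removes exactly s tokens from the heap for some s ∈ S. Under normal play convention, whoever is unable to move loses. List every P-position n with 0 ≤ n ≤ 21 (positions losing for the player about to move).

0, 2, 4, 6, 8, 10, 12, 14, 16, 18, 20

n :  0  1  2  3  4  5  6  7  8  9 10 11 12 13 14 15 16 17 18 19 20 21
G :  0  1  0  1  0  1  0  1  0  1  0  1  0  1  0  1  0  1  0  1  0  1
P-positions are exactly the n with G(n) = 0.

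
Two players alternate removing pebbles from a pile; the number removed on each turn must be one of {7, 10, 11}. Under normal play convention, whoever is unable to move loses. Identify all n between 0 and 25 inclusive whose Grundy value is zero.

0, 1, 2, 3, 4, 5, 6, 18, 19, 20, 21, 22, 23, 24

G(0) = 0
G(1) = mex{} = 0
G(2) = mex{} = 0
G(3) = mex{} = 0
G(4) = mex{} = 0
G(5) = mex{} = 0
G(6) = mex{} = 0
G(7) = mex{0} = 1
G(8) = mex{0} = 1
G(9) = mex{0} = 1
G(10) = mex{0,0} = 1
G(11) = mex{0,0,0} = 1
G(12) = mex{0,0,0} = 1
G(13) = mex{0,0,0} = 1
G(14) = mex{1,0,0} = 2
G(15) = mex{1,0,0} = 2
G(16) = mex{1,0,0} = 2
G(17) = mex{1,1,0} = 2
G(18) = mex{1,1,1} = 0
G(19) = mex{1,1,1} = 0
G(20) = mex{1,1,1} = 0
G(21) = mex{2,1,1} = 0
G(22) = mex{2,1,1} = 0
G(23) = mex{2,1,1} = 0
G(24) = mex{2,2,1} = 0
G(25) = mex{0,2,2} = 1
P-positions are exactly the n with G(n) = 0.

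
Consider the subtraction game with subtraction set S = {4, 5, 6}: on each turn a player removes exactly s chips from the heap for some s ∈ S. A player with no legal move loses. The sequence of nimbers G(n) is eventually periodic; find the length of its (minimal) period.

10

n :  0  1  2  3  4  5  6  7  8  9 10 11 12 13 14 15 16 17 18 19 20 21
G :  0  0  0  0  1  1  1  1  2  2  0  0  0  0  1  1  1  1  2  2  0  0
G(n+10) = G(n) holds for n = 0,…,5 (a full window of length max(S) = 6), so the sequence is purely periodic with period 10.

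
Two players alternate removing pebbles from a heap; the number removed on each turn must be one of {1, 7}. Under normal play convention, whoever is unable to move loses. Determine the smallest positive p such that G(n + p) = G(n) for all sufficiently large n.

2

G(0) = 0
G(1) = mex{0} = 1
G(2) = mex{1} = 0
G(3) = mex{0} = 1
G(4) = mex{1} = 0
G(5) = mex{0} = 1
G(6) = mex{1} = 0
G(7) = mex{0,0} = 1
G(8) = mex{1,1} = 0
G(9) = mex{0,0} = 1
G(10) = mex{1,1} = 0
G(11) = mex{0,0} = 1
G(12) = mex{1,1} = 0
G(13) = mex{0,0} = 1
G(14) = mex{1,1} = 0
G(n+2) = G(n) holds for n = 0,…,6 (a full window of length max(S) = 7), so the sequence is purely periodic with period 2.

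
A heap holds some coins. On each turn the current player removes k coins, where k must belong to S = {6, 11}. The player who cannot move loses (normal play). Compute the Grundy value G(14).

2

n :  0  1  2  3  4  5  6  7  8  9 10 11 12 13 14
G :  0  0  0  0  0  0  1  1  1  1  1  1  2  2  2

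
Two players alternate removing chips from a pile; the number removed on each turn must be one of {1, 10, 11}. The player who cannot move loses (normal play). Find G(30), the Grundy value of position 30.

2

n :  0  1  2  3  4  5  6  7  8  9 10 11 12 13 14 15 16 17 18 19 20 21 22 23 24 25 26 27 28 29 30
G :  0  1  0  1  0  1  0  1  0  1  2  3  2  3  2  3  2  3  2  3  0  1  0  1  0  1  0  1  0  1  2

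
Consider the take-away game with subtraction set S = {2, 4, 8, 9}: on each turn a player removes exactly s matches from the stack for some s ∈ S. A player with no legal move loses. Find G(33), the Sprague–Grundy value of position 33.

n :  0  1  2  3  4  5  6  7  8  9 10 11 12 13 14 15 16 17 18 19 20 21 22 23 24 25 26 27 28 29 30 31 32 33
G :  0  0  1  1  2  2  0  0  1  1  2  2  0  0  1  1  2  2  0  0  1  1  2  2  0  0  1  1  2  2  0  0  1  1

1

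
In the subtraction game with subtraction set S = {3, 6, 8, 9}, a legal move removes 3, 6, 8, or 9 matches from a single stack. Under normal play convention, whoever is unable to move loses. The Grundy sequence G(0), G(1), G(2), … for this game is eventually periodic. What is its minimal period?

12

n :  0  1  2  3  4  5  6  7  8  9 10 11 12 13 14 15 16 17 18 19 20 21 22 23 24 25
G :  0  0  0  1  1  1  2  2  2  3  3  3  0  0  0  1  1  1  2  2  2  3  3  3  0  0
G(n+12) = G(n) holds for n = 0,…,8 (a full window of length max(S) = 9), so the sequence is purely periodic with period 12.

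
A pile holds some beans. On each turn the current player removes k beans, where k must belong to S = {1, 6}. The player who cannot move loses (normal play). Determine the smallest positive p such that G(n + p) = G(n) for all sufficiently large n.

7

n :  0  1  2  3  4  5  6  7  8  9 10 11 12 13 14 15
G :  0  1  0  1  0  1  2  0  1  0  1  0  1  2  0  1
G(n+7) = G(n) holds for n = 0,…,5 (a full window of length max(S) = 6), so the sequence is purely periodic with period 7.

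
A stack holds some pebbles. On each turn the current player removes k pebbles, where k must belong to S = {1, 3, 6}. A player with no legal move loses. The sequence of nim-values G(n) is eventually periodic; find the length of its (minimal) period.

G(0) = 0
G(1) = mex{0} = 1
G(2) = mex{1} = 0
G(3) = mex{0,0} = 1
G(4) = mex{1,1} = 0
G(5) = mex{0,0} = 1
G(6) = mex{1,1,0} = 2
G(7) = mex{2,0,1} = 3
G(8) = mex{3,1,0} = 2
G(9) = mex{2,2,1} = 0
G(10) = mex{0,3,0} = 1
G(11) = mex{1,2,1} = 0
G(12) = mex{0,0,2} = 1
G(13) = mex{1,1,3} = 0
G(14) = mex{0,0,2} = 1
G(15) = mex{1,1,0} = 2
G(16) = mex{2,0,1} = 3
G(17) = mex{3,1,0} = 2
G(18) = mex{2,2,1} = 0
G(19) = mex{0,3,0} = 1
G(n+9) = G(n) holds for n = 0,…,5 (a full window of length max(S) = 6), so the sequence is purely periodic with period 9.

9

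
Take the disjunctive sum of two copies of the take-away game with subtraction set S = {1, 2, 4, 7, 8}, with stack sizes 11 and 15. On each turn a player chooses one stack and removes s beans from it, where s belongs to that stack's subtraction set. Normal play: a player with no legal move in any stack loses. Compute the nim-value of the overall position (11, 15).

2

All stacks use S = {1, 2, 4, 7, 8}:
n :  0  1  2  3  4  5  6  7  8  9 10 11 12 13 14 15
G :  0  1  2  0  1  2  0  1  2  0  1  2  0  1  2  0
Stack A: G(11) = 2.
Stack B: G(15) = 0.
Combined Grundy value = 2 ⊕ 0 = 2.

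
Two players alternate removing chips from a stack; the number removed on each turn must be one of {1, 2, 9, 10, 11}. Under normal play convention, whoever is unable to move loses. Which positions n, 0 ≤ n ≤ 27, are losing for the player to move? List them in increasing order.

n :  0  1  2  3  4  5  6  7  8  9 10 11 12 13 14 15 16 17 18 19 20 21 22 23 24 25 26 27
G :  0  1  2  0  1  2  0  1  2  3  4  5  3  4  5  3  4  5  0  1  2  0  1  2  0  1  2  3
P-positions are exactly the n with G(n) = 0.

0, 3, 6, 18, 21, 24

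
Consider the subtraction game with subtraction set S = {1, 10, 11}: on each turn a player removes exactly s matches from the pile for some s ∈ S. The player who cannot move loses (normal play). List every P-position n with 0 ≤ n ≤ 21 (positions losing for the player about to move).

n :  0  1  2  3  4  5  6  7  8  9 10 11 12 13 14 15 16 17 18 19 20 21
G :  0  1  0  1  0  1  0  1  0  1  2  3  2  3  2  3  2  3  2  3  0  1
P-positions are exactly the n with G(n) = 0.

0, 2, 4, 6, 8, 20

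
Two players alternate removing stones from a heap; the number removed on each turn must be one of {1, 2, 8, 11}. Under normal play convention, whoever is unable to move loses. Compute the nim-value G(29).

2

G(0) = 0
G(1) = mex{0} = 1
G(2) = mex{1,0} = 2
G(3) = mex{2,1} = 0
G(4) = mex{0,2} = 1
G(5) = mex{1,0} = 2
G(6) = mex{2,1} = 0
G(7) = mex{0,2} = 1
G(8) = mex{1,0,0} = 2
G(9) = mex{2,1,1} = 0
G(10) = mex{0,2,2} = 1
G(11) = mex{1,0,0,0} = 2
G(12) = mex{2,1,1,1} = 0
G(13) = mex{0,2,2,2} = 1
G(14) = mex{1,0,0,0} = 2
G(15) = mex{2,1,1,1} = 0
G(16) = mex{0,2,2,2} = 1
G(17) = mex{1,0,0,0} = 2
G(18) = mex{2,1,1,1} = 0
G(19) = mex{0,2,2,2} = 1
G(20) = mex{1,0,0,0} = 2
G(21) = mex{2,1,1,1} = 0
G(22) = mex{0,2,2,2} = 1
G(23) = mex{1,0,0,0} = 2
G(24) = mex{2,1,1,1} = 0
G(25) = mex{0,2,2,2} = 1
G(26) = mex{1,0,0,0} = 2
G(27) = mex{2,1,1,1} = 0
G(28) = mex{0,2,2,2} = 1
G(29) = mex{1,0,0,0} = 2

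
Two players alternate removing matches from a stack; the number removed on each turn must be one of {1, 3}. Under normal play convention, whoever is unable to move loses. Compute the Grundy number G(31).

n :  0  1  2  3  4  5  6  7  8  9 10 11 12 13 14 15 16 17 18 19 20 21 22 23 24 25 26 27 28 29 30 31
G :  0  1  0  1  0  1  0  1  0  1  0  1  0  1  0  1  0  1  0  1  0  1  0  1  0  1  0  1  0  1  0  1

1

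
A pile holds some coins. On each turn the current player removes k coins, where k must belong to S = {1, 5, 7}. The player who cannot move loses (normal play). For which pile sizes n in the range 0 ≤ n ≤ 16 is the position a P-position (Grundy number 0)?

0, 2, 4, 6, 8, 10, 12, 14, 16

G(0) = 0
G(1) = mex{0} = 1
G(2) = mex{1} = 0
G(3) = mex{0} = 1
G(4) = mex{1} = 0
G(5) = mex{0,0} = 1
G(6) = mex{1,1} = 0
G(7) = mex{0,0,0} = 1
G(8) = mex{1,1,1} = 0
G(9) = mex{0,0,0} = 1
G(10) = mex{1,1,1} = 0
G(11) = mex{0,0,0} = 1
G(12) = mex{1,1,1} = 0
G(13) = mex{0,0,0} = 1
G(14) = mex{1,1,1} = 0
G(15) = mex{0,0,0} = 1
G(16) = mex{1,1,1} = 0
P-positions are exactly the n with G(n) = 0.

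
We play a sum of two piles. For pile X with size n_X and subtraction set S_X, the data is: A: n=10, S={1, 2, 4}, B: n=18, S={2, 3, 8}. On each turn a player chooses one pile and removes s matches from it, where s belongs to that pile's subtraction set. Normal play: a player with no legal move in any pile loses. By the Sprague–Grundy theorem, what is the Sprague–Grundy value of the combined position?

Pile A, S = {1, 2, 4}:
G(0) = 0
G(1) = mex{0} = 1
G(2) = mex{1,0} = 2
G(3) = mex{2,1} = 0
G(4) = mex{0,2,0} = 1
G(5) = mex{1,0,1} = 2
G(6) = mex{2,1,2} = 0
G(7) = mex{0,2,0} = 1
G(8) = mex{1,0,1} = 2
G(9) = mex{2,1,2} = 0
G(10) = mex{0,2,0} = 1
G_A(10) = 1.
Pile B, S = {2, 3, 8}:
G(0) = 0
G(1) = mex{} = 0
G(2) = mex{0} = 1
G(3) = mex{0,0} = 1
G(4) = mex{1,0} = 2
G(5) = mex{1,1} = 0
G(6) = mex{2,1} = 0
G(7) = mex{0,2} = 1
G(8) = mex{0,0,0} = 1
G(9) = mex{1,0,0} = 2
G(10) = mex{1,1,1} = 0
G(11) = mex{2,1,1} = 0
G(12) = mex{0,2,2} = 1
G(13) = mex{0,0,0} = 1
G(14) = mex{1,0,0} = 2
G(15) = mex{1,1,1} = 0
G(16) = mex{2,1,1} = 0
G(17) = mex{0,2,2} = 1
G(18) = mex{0,0,0} = 1
G_B(18) = 1.
Combined Grundy value = 1 ⊕ 1 = 0.

0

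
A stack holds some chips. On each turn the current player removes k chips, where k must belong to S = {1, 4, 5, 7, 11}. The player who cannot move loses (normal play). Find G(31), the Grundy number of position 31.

G(0) = 0
G(1) = mex{0} = 1
G(2) = mex{1} = 0
G(3) = mex{0} = 1
G(4) = mex{1,0} = 2
G(5) = mex{2,1,0} = 3
G(6) = mex{3,0,1} = 2
G(7) = mex{2,1,0,0} = 3
G(8) = mex{3,2,1,1} = 0
G(9) = mex{0,3,2,0} = 1
G(10) = mex{1,2,3,1} = 0
G(11) = mex{0,3,2,2,0} = 1
G(12) = mex{1,0,3,3,1} = 2
G(13) = mex{2,1,0,2,0} = 3
G(14) = mex{3,0,1,3,1} = 2
G(15) = mex{2,1,0,0,2} = 3
G(16) = mex{3,2,1,1,3} = 0
G(17) = mex{0,3,2,0,2} = 1
G(18) = mex{1,2,3,1,3} = 0
G(19) = mex{0,3,2,2,0} = 1
G(20) = mex{1,0,3,3,1} = 2
G(21) = mex{2,1,0,2,0} = 3
G(22) = mex{3,0,1,3,1} = 2
G(23) = mex{2,1,0,0,2} = 3
G(24) = mex{3,2,1,1,3} = 0
G(25) = mex{0,3,2,0,2} = 1
G(26) = mex{1,2,3,1,3} = 0
G(27) = mex{0,3,2,2,0} = 1
G(28) = mex{1,0,3,3,1} = 2
G(29) = mex{2,1,0,2,0} = 3
G(30) = mex{3,0,1,3,1} = 2
G(31) = mex{2,1,0,0,2} = 3

3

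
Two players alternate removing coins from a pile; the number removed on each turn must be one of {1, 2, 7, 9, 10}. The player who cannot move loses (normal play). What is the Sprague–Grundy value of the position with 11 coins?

0

n :  0  1  2  3  4  5  6  7  8  9 10 11
G :  0  1  2  0  1  2  0  1  2  3  4  0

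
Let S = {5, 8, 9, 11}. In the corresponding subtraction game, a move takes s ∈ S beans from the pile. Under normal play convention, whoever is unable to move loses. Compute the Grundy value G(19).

G(0) = 0
G(1) = mex{} = 0
G(2) = mex{} = 0
G(3) = mex{} = 0
G(4) = mex{} = 0
G(5) = mex{0} = 1
G(6) = mex{0} = 1
G(7) = mex{0} = 1
G(8) = mex{0,0} = 1
G(9) = mex{0,0,0} = 1
G(10) = mex{1,0,0} = 2
G(11) = mex{1,0,0,0} = 2
G(12) = mex{1,0,0,0} = 2
G(13) = mex{1,1,0,0} = 2
G(14) = mex{1,1,1,0} = 2
G(15) = mex{2,1,1,0} = 3
G(16) = mex{2,1,1,1} = 0
G(17) = mex{2,1,1,1} = 0
G(18) = mex{2,2,1,1} = 0
G(19) = mex{2,2,2,1} = 0

0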